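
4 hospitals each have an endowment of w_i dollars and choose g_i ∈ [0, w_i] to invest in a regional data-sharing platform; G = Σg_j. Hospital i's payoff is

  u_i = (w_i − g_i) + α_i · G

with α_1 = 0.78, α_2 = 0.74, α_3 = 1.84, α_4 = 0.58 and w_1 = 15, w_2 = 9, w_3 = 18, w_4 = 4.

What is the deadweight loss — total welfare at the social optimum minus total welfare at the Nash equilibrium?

∂u_i/∂g_i = α_i − 1, so hospital i contributes w_i if α_i > 1, else 0.
α_i > 1 for i ∈ {3}; NE contributions (0, 0, 18, 0), G = 18.
W^NE = Σw_i − G^NE + (Σα_i)·G^NE = 46 + 2.94·18 = 98.92.
Planner: ∂(Σu_j)/∂g_i = Σα_j − 1 = 2.94 > 0, so everyone contributes w_i; G^SO = 46, W^SO = 46 + 2.94·46 = 181.24.
Deadweight loss = 82.32.

82.32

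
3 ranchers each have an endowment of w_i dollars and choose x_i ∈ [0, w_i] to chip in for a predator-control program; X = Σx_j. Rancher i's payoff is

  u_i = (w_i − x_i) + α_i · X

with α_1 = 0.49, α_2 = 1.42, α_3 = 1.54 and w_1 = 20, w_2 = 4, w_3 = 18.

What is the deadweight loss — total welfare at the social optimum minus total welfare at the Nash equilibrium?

∂u_i/∂x_i = α_i − 1, so rancher i contributes w_i if α_i > 1, else 0.
α_i > 1 for i ∈ {2, 3}; NE contributions (0, 4, 18), X = 22.
W^NE = Σw_i − X^NE + (Σα_i)·X^NE = 42 + 2.45·22 = 95.9.
Planner: ∂(Σu_j)/∂x_i = Σα_j − 1 = 2.45 > 0, so everyone contributes w_i; X^SO = 42, W^SO = 42 + 2.45·42 = 144.9.
Deadweight loss = 49.

49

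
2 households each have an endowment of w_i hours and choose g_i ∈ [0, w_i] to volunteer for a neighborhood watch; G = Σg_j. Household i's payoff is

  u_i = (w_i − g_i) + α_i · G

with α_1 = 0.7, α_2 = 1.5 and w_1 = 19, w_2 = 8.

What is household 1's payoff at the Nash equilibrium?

24.6

∂u_i/∂g_i = α_i − 1, so household i contributes w_i if α_i > 1, else 0.
α_i > 1 for i ∈ {2}; NE contributions (0, 8), G = 8.
u_1 = (19 − 0) + 0.7·8 = 24.6.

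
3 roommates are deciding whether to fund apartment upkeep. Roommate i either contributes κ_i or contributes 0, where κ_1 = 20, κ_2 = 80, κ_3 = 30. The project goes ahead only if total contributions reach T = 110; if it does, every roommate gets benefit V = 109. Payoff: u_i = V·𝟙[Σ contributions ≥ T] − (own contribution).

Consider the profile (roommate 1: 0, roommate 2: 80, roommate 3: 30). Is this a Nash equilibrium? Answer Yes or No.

Yes

Total = 110 ≥ 110: provided.
Roommate 1 (pledges 0, payoff 109): pledging 20 → total 130, payoff 89. No gain.
Roommate 2 (pledges 80, payoff 29): dropping to 0 → total 30, payoff 0. No gain.
Roommate 3 (pledges 30, payoff 79): dropping to 0 → total 80, payoff 0. No gain.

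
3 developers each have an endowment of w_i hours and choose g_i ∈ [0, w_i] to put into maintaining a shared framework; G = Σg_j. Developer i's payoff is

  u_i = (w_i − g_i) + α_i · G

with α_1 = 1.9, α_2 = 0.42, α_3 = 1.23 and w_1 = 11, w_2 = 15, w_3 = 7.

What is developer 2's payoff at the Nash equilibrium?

∂u_i/∂g_i = α_i − 1, so developer i contributes w_i if α_i > 1, else 0.
α_i > 1 for i ∈ {1, 3}; NE contributions (11, 0, 7), G = 18.
u_2 = (15 − 0) + 0.42·18 = 22.56.

22.56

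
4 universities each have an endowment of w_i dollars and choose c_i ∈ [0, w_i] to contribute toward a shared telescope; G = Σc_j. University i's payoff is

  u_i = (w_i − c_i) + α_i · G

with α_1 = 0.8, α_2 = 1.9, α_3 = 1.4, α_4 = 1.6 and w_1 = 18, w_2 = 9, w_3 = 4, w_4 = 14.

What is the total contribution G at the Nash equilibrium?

27

∂u_i/∂c_i = α_i − 1, so university i contributes w_i if α_i > 1, else 0.
α_i > 1 for i ∈ {2, 3, 4}; NE contributions (0, 9, 4, 14), G = 27.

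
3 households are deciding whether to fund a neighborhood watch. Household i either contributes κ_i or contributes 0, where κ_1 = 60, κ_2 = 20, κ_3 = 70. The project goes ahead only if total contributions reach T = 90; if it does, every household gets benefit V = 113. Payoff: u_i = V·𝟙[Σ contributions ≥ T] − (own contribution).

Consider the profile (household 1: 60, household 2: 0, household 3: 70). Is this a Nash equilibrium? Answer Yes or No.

Total = 130 ≥ 90: provided.
Household 1 (pledges 60, payoff 53): dropping to 0 → total 70, payoff 0. No gain.
Household 2 (pledges 0, payoff 113): pledging 20 → total 150, payoff 93. No gain.
Household 3 (pledges 70, payoff 43): dropping to 0 → total 60, payoff 0. No gain.

Yes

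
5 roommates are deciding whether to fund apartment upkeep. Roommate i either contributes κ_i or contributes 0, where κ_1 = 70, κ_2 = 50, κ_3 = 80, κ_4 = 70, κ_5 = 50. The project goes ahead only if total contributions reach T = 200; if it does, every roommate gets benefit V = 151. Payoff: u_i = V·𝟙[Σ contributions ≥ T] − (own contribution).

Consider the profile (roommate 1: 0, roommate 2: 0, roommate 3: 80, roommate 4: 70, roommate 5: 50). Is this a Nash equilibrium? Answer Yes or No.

Total = 200 ≥ 200: provided.
Roommate 1 (pledges 0, payoff 151): pledging 70 → total 270, payoff 81. No gain.
Roommate 2 (pledges 0, payoff 151): pledging 50 → total 250, payoff 101. No gain.
Roommate 3 (pledges 80, payoff 71): dropping to 0 → total 120, payoff 0. No gain.
Roommate 4 (pledges 70, payoff 81): dropping to 0 → total 130, payoff 0. No gain.
Roommate 5 (pledges 50, payoff 101): dropping to 0 → total 150, payoff 0. No gain.

Yes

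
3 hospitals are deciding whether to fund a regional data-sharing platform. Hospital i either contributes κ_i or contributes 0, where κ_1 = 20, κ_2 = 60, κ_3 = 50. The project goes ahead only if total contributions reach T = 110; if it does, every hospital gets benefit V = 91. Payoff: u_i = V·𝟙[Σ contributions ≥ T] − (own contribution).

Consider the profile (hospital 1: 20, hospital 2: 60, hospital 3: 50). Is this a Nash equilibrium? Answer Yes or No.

Total = 130 ≥ 110: provided.
Hospital 1 (pledges 20, payoff 71): dropping to 0 → total 110, payoff 91. Profitable deviation.

No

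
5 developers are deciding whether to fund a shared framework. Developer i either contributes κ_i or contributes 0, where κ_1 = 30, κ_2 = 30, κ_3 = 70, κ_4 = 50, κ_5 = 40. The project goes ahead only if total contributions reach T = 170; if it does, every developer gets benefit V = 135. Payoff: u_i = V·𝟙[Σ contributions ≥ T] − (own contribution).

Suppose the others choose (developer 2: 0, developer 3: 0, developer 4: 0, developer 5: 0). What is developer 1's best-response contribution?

0

Others' total = 0. Even contributing 30 gives 30 < 170: no benefit either way.
Best response: 0.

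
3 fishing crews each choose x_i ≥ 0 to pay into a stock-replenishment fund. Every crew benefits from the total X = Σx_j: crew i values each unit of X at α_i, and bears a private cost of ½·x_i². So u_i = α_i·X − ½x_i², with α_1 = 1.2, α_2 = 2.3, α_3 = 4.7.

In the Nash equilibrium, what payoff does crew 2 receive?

16.215

Crew i's FOC: ∂u_i/∂x_i = α_i − x_i = 0, so x_i* = α_i.
NE contributions = (1.2, 2.3, 4.7); X = 8.2.
u_2 = α_2·X − ½·(x_2)² = 2.3·8.2 − ½·2.3² = 16.215.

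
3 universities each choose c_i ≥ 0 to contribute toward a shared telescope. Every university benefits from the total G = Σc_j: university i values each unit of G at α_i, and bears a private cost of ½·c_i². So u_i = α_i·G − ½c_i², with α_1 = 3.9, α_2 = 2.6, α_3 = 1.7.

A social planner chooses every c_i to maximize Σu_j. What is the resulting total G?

24.6

Planner FOC: ∂(Σu_j)/∂c_i = (Σα_j) − c_i = 0, so c_i^SO = Σα_j = 8.2 for every i; G^SO = 24.6.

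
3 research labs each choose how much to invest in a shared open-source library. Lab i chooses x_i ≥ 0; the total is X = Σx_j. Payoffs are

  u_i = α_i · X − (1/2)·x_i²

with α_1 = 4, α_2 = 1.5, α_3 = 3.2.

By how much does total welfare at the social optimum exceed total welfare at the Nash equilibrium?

52.09

Lab i's FOC: ∂u_i/∂x_i = α_i − x_i = 0, so x_i* = α_i.
NE contributions = (4, 1.5, 3.2); X = 8.7.
W^NE = (Σα)·X − ½Σα_i² = 8.7² − ½·28.49 = 61.445.
Planner sets x_i = Σα_j = 8.7 for every i, so X^SO = 3·8.7 = 26.1.
W^SO = (Σα)·X^SO − ½·3·(Σα)² = (3/2)·8.7² = 113.535.
Deadweight loss = W^SO − W^NE = 52.09.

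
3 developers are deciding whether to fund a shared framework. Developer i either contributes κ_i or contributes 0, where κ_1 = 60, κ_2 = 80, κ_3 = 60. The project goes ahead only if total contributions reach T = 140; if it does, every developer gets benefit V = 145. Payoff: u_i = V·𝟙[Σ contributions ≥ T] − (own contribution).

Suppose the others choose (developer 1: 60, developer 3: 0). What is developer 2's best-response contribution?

80

Others' total = 60. Contributing 80 brings total to 140 ≥ 140: gain V − κ_2 = 65.
Best response: 80.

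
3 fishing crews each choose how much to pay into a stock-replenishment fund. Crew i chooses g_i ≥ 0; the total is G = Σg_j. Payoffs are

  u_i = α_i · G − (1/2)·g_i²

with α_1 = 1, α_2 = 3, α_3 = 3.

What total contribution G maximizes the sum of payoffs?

Planner FOC: ∂(Σu_j)/∂g_i = (Σα_j) − g_i = 0, so g_i^SO = Σα_j = 7 for every i; G^SO = 21.

21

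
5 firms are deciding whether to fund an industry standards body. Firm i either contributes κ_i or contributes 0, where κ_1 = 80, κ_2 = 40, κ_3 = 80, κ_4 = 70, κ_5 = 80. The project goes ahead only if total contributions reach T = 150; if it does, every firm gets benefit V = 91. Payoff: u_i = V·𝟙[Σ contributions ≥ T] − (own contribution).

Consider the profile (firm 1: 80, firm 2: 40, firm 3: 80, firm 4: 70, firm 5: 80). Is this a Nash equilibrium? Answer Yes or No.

No

Total = 350 ≥ 150: provided.
Firm 1 (pledges 80, payoff 11): dropping to 0 → total 270, payoff 91. Profitable deviation.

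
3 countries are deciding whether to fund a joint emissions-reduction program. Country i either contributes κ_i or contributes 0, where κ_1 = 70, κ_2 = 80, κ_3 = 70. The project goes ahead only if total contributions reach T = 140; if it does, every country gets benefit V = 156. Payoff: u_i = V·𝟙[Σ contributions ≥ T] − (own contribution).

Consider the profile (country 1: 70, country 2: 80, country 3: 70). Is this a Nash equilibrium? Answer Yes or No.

Total = 220 ≥ 140: provided.
Country 1 (pledges 70, payoff 86): dropping to 0 → total 150, payoff 156. Profitable deviation.

No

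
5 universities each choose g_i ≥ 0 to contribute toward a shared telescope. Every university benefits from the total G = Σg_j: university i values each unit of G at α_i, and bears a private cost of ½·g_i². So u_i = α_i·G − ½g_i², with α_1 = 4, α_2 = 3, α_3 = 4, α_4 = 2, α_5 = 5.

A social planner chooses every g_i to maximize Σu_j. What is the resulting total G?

90

Planner FOC: ∂(Σu_j)/∂g_i = (Σα_j) − g_i = 0, so g_i^SO = Σα_j = 18 for every i; G^SO = 90.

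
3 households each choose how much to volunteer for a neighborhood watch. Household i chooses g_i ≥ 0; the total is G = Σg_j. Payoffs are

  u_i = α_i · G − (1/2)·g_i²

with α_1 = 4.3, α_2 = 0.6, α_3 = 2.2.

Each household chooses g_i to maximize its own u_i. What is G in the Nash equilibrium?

Household i's FOC: ∂u_i/∂g_i = α_i − g_i = 0, so g_i* = α_i.
NE contributions = (4.3, 0.6, 2.2); G = 7.1.

7.1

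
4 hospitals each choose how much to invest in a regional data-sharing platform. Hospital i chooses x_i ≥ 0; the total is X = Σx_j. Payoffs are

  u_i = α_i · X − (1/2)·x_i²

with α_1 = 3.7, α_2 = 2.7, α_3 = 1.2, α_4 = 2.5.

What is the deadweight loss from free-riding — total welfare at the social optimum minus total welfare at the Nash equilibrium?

116.345

Hospital i's FOC: ∂u_i/∂x_i = α_i − x_i = 0, so x_i* = α_i.
NE contributions = (3.7, 2.7, 1.2, 2.5); X = 10.1.
W^NE = (Σα)·X − ½Σα_i² = 10.1² − ½·28.67 = 87.675.
Planner sets x_i = Σα_j = 10.1 for every i, so X^SO = 4·10.1 = 40.4.
W^SO = (Σα)·X^SO − ½·4·(Σα)² = (4/2)·10.1² = 204.02.
Deadweight loss = W^SO − W^NE = 116.345.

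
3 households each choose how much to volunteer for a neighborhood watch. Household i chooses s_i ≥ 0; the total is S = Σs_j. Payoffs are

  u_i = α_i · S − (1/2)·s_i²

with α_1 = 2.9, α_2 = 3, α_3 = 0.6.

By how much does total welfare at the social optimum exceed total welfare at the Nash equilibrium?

Household i's FOC: ∂u_i/∂s_i = α_i − s_i = 0, so s_i* = α_i.
NE contributions = (2.9, 3, 0.6); S = 6.5.
W^NE = (Σα)·S − ½Σα_i² = 6.5² − ½·17.77 = 33.365.
Planner sets s_i = Σα_j = 6.5 for every i, so S^SO = 3·6.5 = 19.5.
W^SO = (Σα)·S^SO − ½·3·(Σα)² = (3/2)·6.5² = 63.375.
Deadweight loss = W^SO − W^NE = 30.01.

30.01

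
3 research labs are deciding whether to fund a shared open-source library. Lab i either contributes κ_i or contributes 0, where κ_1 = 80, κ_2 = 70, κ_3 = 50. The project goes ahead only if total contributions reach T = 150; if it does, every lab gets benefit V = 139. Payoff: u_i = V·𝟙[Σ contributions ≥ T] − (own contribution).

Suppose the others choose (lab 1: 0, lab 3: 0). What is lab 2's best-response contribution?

Others' total = 0. Even contributing 70 gives 70 < 150: no benefit either way.
Best response: 0.

0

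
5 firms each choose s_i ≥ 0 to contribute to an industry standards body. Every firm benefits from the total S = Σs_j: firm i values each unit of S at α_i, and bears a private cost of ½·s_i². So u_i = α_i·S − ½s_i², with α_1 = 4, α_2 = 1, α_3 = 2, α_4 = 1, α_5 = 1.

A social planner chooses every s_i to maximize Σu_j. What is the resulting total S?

45

Planner FOC: ∂(Σu_j)/∂s_i = (Σα_j) − s_i = 0, so s_i^SO = Σα_j = 9 for every i; S^SO = 45.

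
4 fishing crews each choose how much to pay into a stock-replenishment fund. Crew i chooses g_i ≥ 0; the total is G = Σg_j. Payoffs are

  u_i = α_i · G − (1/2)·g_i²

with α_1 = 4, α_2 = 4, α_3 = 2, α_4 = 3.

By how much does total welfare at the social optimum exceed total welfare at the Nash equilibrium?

191.5

Crew i's FOC: ∂u_i/∂g_i = α_i − g_i = 0, so g_i* = α_i.
NE contributions = (4, 4, 2, 3); G = 13.
W^NE = (Σα)·G − ½Σα_i² = 13² − ½·45 = 146.5.
Planner sets g_i = Σα_j = 13 for every i, so G^SO = 4·13 = 52.
W^SO = (Σα)·G^SO − ½·4·(Σα)² = (4/2)·13² = 338.
Deadweight loss = W^SO − W^NE = 191.5.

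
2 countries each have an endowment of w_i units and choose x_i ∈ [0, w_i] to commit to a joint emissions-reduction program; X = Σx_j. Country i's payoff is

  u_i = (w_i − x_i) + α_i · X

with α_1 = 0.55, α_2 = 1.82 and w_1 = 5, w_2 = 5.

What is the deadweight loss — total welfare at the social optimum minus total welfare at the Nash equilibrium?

6.85

∂u_i/∂x_i = α_i − 1, so country i contributes w_i if α_i > 1, else 0.
α_i > 1 for i ∈ {2}; NE contributions (0, 5), X = 5.
W^NE = Σw_i − X^NE + (Σα_i)·X^NE = 10 + 1.37·5 = 16.85.
Planner: ∂(Σu_j)/∂x_i = Σα_j − 1 = 1.37 > 0, so everyone contributes w_i; X^SO = 10, W^SO = 10 + 1.37·10 = 23.7.
Deadweight loss = 6.85.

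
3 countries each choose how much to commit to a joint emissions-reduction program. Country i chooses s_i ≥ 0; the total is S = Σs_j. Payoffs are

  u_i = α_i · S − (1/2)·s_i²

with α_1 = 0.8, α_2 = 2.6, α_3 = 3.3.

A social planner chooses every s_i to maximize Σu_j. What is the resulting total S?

20.1

Planner FOC: ∂(Σu_j)/∂s_i = (Σα_j) − s_i = 0, so s_i^SO = Σα_j = 6.7 for every i; S^SO = 20.1.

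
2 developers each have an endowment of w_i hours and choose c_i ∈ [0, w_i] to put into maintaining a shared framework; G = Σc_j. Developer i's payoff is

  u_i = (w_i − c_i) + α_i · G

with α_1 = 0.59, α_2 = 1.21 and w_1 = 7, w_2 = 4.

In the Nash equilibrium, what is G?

∂u_i/∂c_i = α_i − 1, so developer i contributes w_i if α_i > 1, else 0.
α_i > 1 for i ∈ {2}; NE contributions (0, 4), G = 4.

4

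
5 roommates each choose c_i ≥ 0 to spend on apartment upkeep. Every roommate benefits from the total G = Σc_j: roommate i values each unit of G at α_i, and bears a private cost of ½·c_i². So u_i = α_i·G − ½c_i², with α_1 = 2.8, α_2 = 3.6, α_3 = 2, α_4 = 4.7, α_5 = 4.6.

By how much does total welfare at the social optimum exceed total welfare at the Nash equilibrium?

503.96

Roommate i's FOC: ∂u_i/∂c_i = α_i − c_i = 0, so c_i* = α_i.
NE contributions = (2.8, 3.6, 2, 4.7, 4.6); G = 17.7.
W^NE = (Σα)·G − ½Σα_i² = 17.7² − ½·68.05 = 279.265.
Planner sets c_i = Σα_j = 17.7 for every i, so G^SO = 5·17.7 = 88.5.
W^SO = (Σα)·G^SO − ½·5·(Σα)² = (5/2)·17.7² = 783.225.
Deadweight loss = W^SO − W^NE = 503.96.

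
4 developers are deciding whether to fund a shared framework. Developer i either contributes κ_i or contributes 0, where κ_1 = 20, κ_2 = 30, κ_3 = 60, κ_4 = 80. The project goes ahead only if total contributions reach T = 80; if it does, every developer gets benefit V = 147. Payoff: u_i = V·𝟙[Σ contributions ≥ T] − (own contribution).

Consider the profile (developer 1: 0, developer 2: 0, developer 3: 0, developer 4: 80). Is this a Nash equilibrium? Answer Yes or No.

Yes

Total = 80 ≥ 80: provided.
Developer 1 (pledges 0, payoff 147): pledging 20 → total 100, payoff 127. No gain.
Developer 2 (pledges 0, payoff 147): pledging 30 → total 110, payoff 117. No gain.
Developer 3 (pledges 0, payoff 147): pledging 60 → total 140, payoff 87. No gain.
Developer 4 (pledges 80, payoff 67): dropping to 0 → total 0, payoff 0. No gain.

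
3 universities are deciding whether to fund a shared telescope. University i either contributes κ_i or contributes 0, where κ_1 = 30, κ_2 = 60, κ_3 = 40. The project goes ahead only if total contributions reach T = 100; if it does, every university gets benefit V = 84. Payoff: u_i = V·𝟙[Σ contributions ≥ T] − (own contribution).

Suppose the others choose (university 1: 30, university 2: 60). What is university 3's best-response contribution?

Others' total = 90. Contributing 40 brings total to 130 ≥ 100: gain V − κ_3 = 44.
Best response: 40.

40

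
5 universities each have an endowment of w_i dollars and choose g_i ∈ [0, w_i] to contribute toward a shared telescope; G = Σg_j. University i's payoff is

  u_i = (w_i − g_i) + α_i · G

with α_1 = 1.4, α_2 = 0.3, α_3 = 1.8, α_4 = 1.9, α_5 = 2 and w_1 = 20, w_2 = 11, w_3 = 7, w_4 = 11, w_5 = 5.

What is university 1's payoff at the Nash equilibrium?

60.2

∂u_i/∂g_i = α_i − 1, so university i contributes w_i if α_i > 1, else 0.
α_i > 1 for i ∈ {1, 3, 4, 5}; NE contributions (20, 0, 7, 11, 5), G = 43.
u_1 = (20 − 20) + 1.4·43 = 60.2.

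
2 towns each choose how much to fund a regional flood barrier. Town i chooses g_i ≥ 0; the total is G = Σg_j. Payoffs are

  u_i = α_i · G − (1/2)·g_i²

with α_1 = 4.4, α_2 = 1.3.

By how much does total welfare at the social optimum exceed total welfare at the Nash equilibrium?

10.525

Town i's FOC: ∂u_i/∂g_i = α_i − g_i = 0, so g_i* = α_i.
NE contributions = (4.4, 1.3); G = 5.7.
W^NE = (Σα)·G − ½Σα_i² = 5.7² − ½·21.05 = 21.965.
Planner sets g_i = Σα_j = 5.7 for every i, so G^SO = 2·5.7 = 11.4.
W^SO = (Σα)·G^SO − ½·2·(Σα)² = (2/2)·5.7² = 32.49.
Deadweight loss = W^SO − W^NE = 10.525.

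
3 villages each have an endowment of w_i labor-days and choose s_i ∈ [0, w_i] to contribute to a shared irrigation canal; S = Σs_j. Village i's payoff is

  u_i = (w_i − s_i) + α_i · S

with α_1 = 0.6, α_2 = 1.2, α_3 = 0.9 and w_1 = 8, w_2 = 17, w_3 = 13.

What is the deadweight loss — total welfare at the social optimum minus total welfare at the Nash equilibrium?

35.7

∂u_i/∂s_i = α_i − 1, so village i contributes w_i if α_i > 1, else 0.
α_i > 1 for i ∈ {2}; NE contributions (0, 17, 0), S = 17.
W^NE = Σw_i − S^NE + (Σα_i)·S^NE = 38 + 1.7·17 = 66.9.
Planner: ∂(Σu_j)/∂s_i = Σα_j − 1 = 1.7 > 0, so everyone contributes w_i; S^SO = 38, W^SO = 38 + 1.7·38 = 102.6.
Deadweight loss = 35.7.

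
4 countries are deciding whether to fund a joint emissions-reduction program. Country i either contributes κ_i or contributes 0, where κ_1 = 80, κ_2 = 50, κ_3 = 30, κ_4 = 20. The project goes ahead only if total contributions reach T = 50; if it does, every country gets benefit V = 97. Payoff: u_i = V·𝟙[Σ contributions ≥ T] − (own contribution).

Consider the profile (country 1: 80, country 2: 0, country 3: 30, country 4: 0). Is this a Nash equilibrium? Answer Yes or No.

Total = 110 ≥ 50: provided.
Country 1 (pledges 80, payoff 17): dropping to 0 → total 30, payoff 0. No gain.
Country 2 (pledges 0, payoff 97): pledging 50 → total 160, payoff 47. No gain.
Country 3 (pledges 30, payoff 67): dropping to 0 → total 80, payoff 97. Profitable deviation.

No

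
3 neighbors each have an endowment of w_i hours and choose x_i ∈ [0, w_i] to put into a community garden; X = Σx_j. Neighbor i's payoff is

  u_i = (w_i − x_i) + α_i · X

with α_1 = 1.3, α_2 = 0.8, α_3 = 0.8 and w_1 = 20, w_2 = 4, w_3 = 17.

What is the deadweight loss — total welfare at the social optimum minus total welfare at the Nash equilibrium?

39.9

∂u_i/∂x_i = α_i − 1, so neighbor i contributes w_i if α_i > 1, else 0.
α_i > 1 for i ∈ {1}; NE contributions (20, 0, 0), X = 20.
W^NE = Σw_i − X^NE + (Σα_i)·X^NE = 41 + 1.9·20 = 79.
Planner: ∂(Σu_j)/∂x_i = Σα_j − 1 = 1.9 > 0, so everyone contributes w_i; X^SO = 41, W^SO = 41 + 1.9·41 = 118.9.
Deadweight loss = 39.9.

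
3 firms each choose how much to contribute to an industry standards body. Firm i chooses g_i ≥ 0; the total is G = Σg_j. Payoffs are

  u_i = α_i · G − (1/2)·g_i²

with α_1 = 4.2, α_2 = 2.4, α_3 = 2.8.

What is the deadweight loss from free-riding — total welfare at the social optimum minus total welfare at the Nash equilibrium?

Firm i's FOC: ∂u_i/∂g_i = α_i − g_i = 0, so g_i* = α_i.
NE contributions = (4.2, 2.4, 2.8); G = 9.4.
W^NE = (Σα)·G − ½Σα_i² = 9.4² − ½·31.24 = 72.74.
Planner sets g_i = Σα_j = 9.4 for every i, so G^SO = 3·9.4 = 28.2.
W^SO = (Σα)·G^SO − ½·3·(Σα)² = (3/2)·9.4² = 132.54.
Deadweight loss = W^SO − W^NE = 59.8.

59.8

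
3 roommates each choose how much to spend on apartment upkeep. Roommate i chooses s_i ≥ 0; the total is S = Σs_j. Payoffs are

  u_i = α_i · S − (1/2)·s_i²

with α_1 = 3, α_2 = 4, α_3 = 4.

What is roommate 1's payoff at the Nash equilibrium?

28.5

Roommate i's FOC: ∂u_i/∂s_i = α_i − s_i = 0, so s_i* = α_i.
NE contributions = (3, 4, 4); S = 11.
u_1 = α_1·S − ½·(s_1)² = 3·11 − ½·3² = 28.5.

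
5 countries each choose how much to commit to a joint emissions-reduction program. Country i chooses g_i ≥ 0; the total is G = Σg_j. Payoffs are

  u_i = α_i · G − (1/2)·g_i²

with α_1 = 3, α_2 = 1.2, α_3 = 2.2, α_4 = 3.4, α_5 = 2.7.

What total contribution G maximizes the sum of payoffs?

Planner FOC: ∂(Σu_j)/∂g_i = (Σα_j) − g_i = 0, so g_i^SO = Σα_j = 12.5 for every i; G^SO = 62.5.

62.5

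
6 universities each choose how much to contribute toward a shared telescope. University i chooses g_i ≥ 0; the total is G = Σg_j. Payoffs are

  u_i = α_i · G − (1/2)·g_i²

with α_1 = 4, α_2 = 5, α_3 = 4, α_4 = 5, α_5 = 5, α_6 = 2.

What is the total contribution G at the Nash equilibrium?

25

University i's FOC: ∂u_i/∂g_i = α_i − g_i = 0, so g_i* = α_i.
NE contributions = (4, 5, 4, 5, 5, 2); G = 25.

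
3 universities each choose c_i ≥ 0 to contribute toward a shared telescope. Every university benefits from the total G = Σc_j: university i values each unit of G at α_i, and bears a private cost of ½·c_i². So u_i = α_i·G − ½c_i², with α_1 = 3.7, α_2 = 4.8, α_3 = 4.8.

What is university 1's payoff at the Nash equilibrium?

42.365

University i's FOC: ∂u_i/∂c_i = α_i − c_i = 0, so c_i* = α_i.
NE contributions = (3.7, 4.8, 4.8); G = 13.3.
u_1 = α_1·G − ½·(c_1)² = 3.7·13.3 − ½·3.7² = 42.365.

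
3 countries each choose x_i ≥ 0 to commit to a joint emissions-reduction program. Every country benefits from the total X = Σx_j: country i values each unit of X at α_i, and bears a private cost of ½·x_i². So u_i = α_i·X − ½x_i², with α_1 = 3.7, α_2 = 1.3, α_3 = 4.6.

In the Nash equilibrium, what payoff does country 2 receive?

11.635

Country i's FOC: ∂u_i/∂x_i = α_i − x_i = 0, so x_i* = α_i.
NE contributions = (3.7, 1.3, 4.6); X = 9.6.
u_2 = α_2·X − ½·(x_2)² = 1.3·9.6 − ½·1.3² = 11.635.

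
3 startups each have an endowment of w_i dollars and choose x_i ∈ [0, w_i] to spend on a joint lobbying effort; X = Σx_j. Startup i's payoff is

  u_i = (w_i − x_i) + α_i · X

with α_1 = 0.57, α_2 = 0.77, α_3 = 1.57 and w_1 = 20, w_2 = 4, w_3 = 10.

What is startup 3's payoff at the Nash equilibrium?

∂u_i/∂x_i = α_i − 1, so startup i contributes w_i if α_i > 1, else 0.
α_i > 1 for i ∈ {3}; NE contributions (0, 0, 10), X = 10.
u_3 = (10 − 10) + 1.57·10 = 15.7.

15.7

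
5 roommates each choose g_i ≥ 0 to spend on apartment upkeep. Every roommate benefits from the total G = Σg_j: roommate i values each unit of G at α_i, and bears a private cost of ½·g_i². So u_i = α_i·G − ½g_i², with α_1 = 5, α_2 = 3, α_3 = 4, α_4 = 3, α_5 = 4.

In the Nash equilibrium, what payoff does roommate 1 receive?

82.5

Roommate i's FOC: ∂u_i/∂g_i = α_i − g_i = 0, so g_i* = α_i.
NE contributions = (5, 3, 4, 3, 4); G = 19.
u_1 = α_1·G − ½·(g_1)² = 5·19 − ½·5² = 82.5.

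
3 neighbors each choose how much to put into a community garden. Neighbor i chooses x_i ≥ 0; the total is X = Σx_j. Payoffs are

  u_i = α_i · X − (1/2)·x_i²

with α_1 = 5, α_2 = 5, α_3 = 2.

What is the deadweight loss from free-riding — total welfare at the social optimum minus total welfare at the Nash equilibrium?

Neighbor i's FOC: ∂u_i/∂x_i = α_i − x_i = 0, so x_i* = α_i.
NE contributions = (5, 5, 2); X = 12.
W^NE = (Σα)·X − ½Σα_i² = 12² − ½·54 = 117.
Planner sets x_i = Σα_j = 12 for every i, so X^SO = 3·12 = 36.
W^SO = (Σα)·X^SO − ½·3·(Σα)² = (3/2)·12² = 216.
Deadweight loss = W^SO − W^NE = 99.

99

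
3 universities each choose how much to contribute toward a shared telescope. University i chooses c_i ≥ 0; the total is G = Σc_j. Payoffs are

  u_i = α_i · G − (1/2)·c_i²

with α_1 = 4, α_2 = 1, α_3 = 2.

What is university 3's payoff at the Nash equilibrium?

University i's FOC: ∂u_i/∂c_i = α_i − c_i = 0, so c_i* = α_i.
NE contributions = (4, 1, 2); G = 7.
u_3 = α_3·G − ½·(c_3)² = 2·7 − ½·2² = 12.

12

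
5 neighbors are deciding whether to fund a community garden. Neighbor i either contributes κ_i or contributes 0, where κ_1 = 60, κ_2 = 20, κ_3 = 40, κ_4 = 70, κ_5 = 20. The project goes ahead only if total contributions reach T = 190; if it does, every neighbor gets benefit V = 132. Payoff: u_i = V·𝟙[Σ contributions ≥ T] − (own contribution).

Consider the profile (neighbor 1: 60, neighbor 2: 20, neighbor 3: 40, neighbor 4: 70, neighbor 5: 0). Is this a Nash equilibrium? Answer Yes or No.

Yes

Total = 190 ≥ 190: provided.
Neighbor 1 (pledges 60, payoff 72): dropping to 0 → total 130, payoff 0. No gain.
Neighbor 2 (pledges 20, payoff 112): dropping to 0 → total 170, payoff 0. No gain.
Neighbor 3 (pledges 40, payoff 92): dropping to 0 → total 150, payoff 0. No gain.
Neighbor 4 (pledges 70, payoff 62): dropping to 0 → total 120, payoff 0. No gain.
Neighbor 5 (pledges 0, payoff 132): pledging 20 → total 210, payoff 112. No gain.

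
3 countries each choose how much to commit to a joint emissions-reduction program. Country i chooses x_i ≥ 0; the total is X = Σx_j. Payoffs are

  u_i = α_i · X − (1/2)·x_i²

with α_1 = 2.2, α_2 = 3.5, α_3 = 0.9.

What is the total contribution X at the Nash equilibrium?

Country i's FOC: ∂u_i/∂x_i = α_i − x_i = 0, so x_i* = α_i.
NE contributions = (2.2, 3.5, 0.9); X = 6.6.

6.6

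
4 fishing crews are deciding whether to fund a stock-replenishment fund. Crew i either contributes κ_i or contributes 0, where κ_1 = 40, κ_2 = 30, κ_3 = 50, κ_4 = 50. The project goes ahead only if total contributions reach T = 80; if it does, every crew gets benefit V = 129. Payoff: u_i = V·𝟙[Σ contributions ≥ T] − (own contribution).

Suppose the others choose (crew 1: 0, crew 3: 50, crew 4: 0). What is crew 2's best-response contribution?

30

Others' total = 50. Contributing 30 brings total to 80 ≥ 80: gain V − κ_2 = 99.
Best response: 30.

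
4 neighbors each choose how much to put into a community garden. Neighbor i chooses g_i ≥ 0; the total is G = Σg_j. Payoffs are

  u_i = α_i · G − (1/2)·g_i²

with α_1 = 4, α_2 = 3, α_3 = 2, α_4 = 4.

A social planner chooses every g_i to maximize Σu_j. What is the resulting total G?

52

Planner FOC: ∂(Σu_j)/∂g_i = (Σα_j) − g_i = 0, so g_i^SO = Σα_j = 13 for every i; G^SO = 52.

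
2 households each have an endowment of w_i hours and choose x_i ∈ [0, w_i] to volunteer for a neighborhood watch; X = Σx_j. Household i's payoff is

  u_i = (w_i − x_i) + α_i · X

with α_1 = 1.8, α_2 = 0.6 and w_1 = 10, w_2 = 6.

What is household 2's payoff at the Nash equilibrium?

12

∂u_i/∂x_i = α_i − 1, so household i contributes w_i if α_i > 1, else 0.
α_i > 1 for i ∈ {1}; NE contributions (10, 0), X = 10.
u_2 = (6 − 0) + 0.6·10 = 12.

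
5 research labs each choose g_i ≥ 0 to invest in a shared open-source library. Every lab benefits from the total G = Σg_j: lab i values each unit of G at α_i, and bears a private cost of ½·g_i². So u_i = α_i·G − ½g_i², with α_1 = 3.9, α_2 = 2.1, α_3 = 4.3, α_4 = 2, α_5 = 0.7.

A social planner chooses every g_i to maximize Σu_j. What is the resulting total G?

65

Planner FOC: ∂(Σu_j)/∂g_i = (Σα_j) − g_i = 0, so g_i^SO = Σα_j = 13 for every i; G^SO = 65.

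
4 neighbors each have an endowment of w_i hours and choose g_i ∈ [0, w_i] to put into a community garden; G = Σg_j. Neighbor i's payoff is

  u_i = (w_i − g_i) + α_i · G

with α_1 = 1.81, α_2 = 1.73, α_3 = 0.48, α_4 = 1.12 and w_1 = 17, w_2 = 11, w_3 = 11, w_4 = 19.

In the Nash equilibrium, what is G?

∂u_i/∂g_i = α_i − 1, so neighbor i contributes w_i if α_i > 1, else 0.
α_i > 1 for i ∈ {1, 2, 4}; NE contributions (17, 11, 0, 19), G = 47.

47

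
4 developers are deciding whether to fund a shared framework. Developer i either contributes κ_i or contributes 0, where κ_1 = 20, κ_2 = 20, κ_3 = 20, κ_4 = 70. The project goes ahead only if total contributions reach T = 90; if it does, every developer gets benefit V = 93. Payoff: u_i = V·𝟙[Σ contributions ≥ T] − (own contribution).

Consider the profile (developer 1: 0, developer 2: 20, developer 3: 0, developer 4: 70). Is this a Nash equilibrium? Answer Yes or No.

Yes

Total = 90 ≥ 90: provided.
Developer 1 (pledges 0, payoff 93): pledging 20 → total 110, payoff 73. No gain.
Developer 2 (pledges 20, payoff 73): dropping to 0 → total 70, payoff 0. No gain.
Developer 3 (pledges 0, payoff 93): pledging 20 → total 110, payoff 73. No gain.
Developer 4 (pledges 70, payoff 23): dropping to 0 → total 20, payoff 0. No gain.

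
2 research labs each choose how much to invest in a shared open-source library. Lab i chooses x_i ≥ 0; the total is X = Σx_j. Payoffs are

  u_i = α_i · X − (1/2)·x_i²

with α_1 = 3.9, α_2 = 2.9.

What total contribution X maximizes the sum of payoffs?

Planner FOC: ∂(Σu_j)/∂x_i = (Σα_j) − x_i = 0, so x_i^SO = Σα_j = 6.8 for every i; X^SO = 13.6.

13.6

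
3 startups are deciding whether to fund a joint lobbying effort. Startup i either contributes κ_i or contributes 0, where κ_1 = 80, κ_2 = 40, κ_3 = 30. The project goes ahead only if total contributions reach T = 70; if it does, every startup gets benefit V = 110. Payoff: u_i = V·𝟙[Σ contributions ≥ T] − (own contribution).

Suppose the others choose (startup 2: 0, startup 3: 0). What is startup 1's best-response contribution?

Others' total = 0. Contributing 80 brings total to 80 ≥ 70: gain V − κ_1 = 30.
Best response: 80.

80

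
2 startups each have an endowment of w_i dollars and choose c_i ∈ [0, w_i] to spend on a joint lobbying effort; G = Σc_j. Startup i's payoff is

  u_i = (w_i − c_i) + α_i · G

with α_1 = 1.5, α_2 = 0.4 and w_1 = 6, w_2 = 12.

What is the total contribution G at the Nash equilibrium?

∂u_i/∂c_i = α_i − 1, so startup i contributes w_i if α_i > 1, else 0.
α_i > 1 for i ∈ {1}; NE contributions (6, 0), G = 6.

6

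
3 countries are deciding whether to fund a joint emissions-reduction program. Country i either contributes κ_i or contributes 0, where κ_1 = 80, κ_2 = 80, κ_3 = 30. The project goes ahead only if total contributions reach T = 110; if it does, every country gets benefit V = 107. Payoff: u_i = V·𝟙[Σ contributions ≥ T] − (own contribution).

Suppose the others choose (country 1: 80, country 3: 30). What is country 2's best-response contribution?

Others' total = 110 ≥ 110; contributing adds cost 80 for no extra benefit.
Best response: 0.

0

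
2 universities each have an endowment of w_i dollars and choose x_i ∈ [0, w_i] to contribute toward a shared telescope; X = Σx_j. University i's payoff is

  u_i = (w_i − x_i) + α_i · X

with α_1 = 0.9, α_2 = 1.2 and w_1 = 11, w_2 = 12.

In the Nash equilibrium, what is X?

12

∂u_i/∂x_i = α_i − 1, so university i contributes w_i if α_i > 1, else 0.
α_i > 1 for i ∈ {2}; NE contributions (0, 12), X = 12.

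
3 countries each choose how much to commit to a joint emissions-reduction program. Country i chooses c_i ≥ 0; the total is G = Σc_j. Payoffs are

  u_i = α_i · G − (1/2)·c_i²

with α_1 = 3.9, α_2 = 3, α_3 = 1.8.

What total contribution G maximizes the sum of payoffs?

Planner FOC: ∂(Σu_j)/∂c_i = (Σα_j) − c_i = 0, so c_i^SO = Σα_j = 8.7 for every i; G^SO = 26.1.

26.1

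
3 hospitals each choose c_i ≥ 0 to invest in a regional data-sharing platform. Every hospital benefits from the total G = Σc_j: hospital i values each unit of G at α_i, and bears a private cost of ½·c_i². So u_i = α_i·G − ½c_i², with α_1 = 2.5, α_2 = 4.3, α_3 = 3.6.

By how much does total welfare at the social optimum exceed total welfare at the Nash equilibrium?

Hospital i's FOC: ∂u_i/∂c_i = α_i − c_i = 0, so c_i* = α_i.
NE contributions = (2.5, 4.3, 3.6); G = 10.4.
W^NE = (Σα)·G − ½Σα_i² = 10.4² − ½·37.7 = 89.31.
Planner sets c_i = Σα_j = 10.4 for every i, so G^SO = 3·10.4 = 31.2.
W^SO = (Σα)·G^SO − ½·3·(Σα)² = (3/2)·10.4² = 162.24.
Deadweight loss = W^SO − W^NE = 72.93.

72.93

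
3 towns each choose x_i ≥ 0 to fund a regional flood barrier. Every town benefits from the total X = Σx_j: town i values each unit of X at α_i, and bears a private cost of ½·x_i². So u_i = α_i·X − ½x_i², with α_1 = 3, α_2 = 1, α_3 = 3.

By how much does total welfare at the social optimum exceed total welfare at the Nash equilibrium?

Town i's FOC: ∂u_i/∂x_i = α_i − x_i = 0, so x_i* = α_i.
NE contributions = (3, 1, 3); X = 7.
W^NE = (Σα)·X − ½Σα_i² = 7² − ½·19 = 39.5.
Planner sets x_i = Σα_j = 7 for every i, so X^SO = 3·7 = 21.
W^SO = (Σα)·X^SO − ½·3·(Σα)² = (3/2)·7² = 73.5.
Deadweight loss = W^SO − W^NE = 34.

34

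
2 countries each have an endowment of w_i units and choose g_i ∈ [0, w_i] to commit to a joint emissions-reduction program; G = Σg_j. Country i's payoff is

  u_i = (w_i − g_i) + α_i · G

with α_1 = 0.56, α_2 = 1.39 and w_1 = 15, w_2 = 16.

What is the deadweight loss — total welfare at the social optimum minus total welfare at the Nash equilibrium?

∂u_i/∂g_i = α_i − 1, so country i contributes w_i if α_i > 1, else 0.
α_i > 1 for i ∈ {2}; NE contributions (0, 16), G = 16.
W^NE = Σw_i − G^NE + (Σα_i)·G^NE = 31 + 0.95·16 = 46.2.
Planner: ∂(Σu_j)/∂g_i = Σα_j − 1 = 0.95 > 0, so everyone contributes w_i; G^SO = 31, W^SO = 31 + 0.95·31 = 60.45.
Deadweight loss = 14.25.

14.25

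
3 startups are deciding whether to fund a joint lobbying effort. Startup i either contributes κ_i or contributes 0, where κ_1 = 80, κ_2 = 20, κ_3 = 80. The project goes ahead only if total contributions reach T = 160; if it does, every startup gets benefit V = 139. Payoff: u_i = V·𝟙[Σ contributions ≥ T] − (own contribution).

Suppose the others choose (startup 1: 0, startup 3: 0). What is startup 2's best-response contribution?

Others' total = 0. Even contributing 20 gives 20 < 160: no benefit either way.
Best response: 0.

0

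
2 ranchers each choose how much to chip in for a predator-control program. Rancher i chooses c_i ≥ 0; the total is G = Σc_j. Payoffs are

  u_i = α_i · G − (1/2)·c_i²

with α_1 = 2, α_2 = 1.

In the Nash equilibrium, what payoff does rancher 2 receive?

Rancher i's FOC: ∂u_i/∂c_i = α_i − c_i = 0, so c_i* = α_i.
NE contributions = (2, 1); G = 3.
u_2 = α_2·G − ½·(c_2)² = 1·3 − ½·1² = 2.5.

2.5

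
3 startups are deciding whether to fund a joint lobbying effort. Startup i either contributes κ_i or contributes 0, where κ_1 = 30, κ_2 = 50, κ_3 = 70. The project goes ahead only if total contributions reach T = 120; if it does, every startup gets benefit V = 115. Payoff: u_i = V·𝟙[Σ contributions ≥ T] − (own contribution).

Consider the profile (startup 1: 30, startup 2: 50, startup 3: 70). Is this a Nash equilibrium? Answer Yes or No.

No

Total = 150 ≥ 120: provided.
Startup 1 (pledges 30, payoff 85): dropping to 0 → total 120, payoff 115. Profitable deviation.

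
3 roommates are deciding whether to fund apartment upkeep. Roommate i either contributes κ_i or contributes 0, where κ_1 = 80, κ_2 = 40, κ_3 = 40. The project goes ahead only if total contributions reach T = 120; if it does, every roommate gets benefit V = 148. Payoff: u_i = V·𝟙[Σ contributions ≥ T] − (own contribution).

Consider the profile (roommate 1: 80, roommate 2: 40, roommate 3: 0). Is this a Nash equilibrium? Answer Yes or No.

Total = 120 ≥ 120: provided.
Roommate 1 (pledges 80, payoff 68): dropping to 0 → total 40, payoff 0. No gain.
Roommate 2 (pledges 40, payoff 108): dropping to 0 → total 80, payoff 0. No gain.
Roommate 3 (pledges 0, payoff 148): pledging 40 → total 160, payoff 108. No gain.

Yes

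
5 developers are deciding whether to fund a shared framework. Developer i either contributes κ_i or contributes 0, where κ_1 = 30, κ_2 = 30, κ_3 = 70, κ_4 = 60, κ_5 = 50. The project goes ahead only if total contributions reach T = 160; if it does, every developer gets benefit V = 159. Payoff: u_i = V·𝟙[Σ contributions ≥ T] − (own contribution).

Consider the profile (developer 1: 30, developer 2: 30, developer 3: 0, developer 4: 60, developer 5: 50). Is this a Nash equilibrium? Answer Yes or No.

Yes

Total = 170 ≥ 160: provided.
Developer 1 (pledges 30, payoff 129): dropping to 0 → total 140, payoff 0. No gain.
Developer 2 (pledges 30, payoff 129): dropping to 0 → total 140, payoff 0. No gain.
Developer 3 (pledges 0, payoff 159): pledging 70 → total 240, payoff 89. No gain.
Developer 4 (pledges 60, payoff 99): dropping to 0 → total 110, payoff 0. No gain.
Developer 5 (pledges 50, payoff 109): dropping to 0 → total 120, payoff 0. No gain.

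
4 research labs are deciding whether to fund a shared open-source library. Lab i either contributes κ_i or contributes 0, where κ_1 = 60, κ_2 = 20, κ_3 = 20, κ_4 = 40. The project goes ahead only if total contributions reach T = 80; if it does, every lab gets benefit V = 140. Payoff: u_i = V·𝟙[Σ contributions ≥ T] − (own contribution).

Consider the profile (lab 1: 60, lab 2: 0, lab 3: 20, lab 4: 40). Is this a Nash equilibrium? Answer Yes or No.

No

Total = 120 ≥ 80: provided.
Lab 1 (pledges 60, payoff 80): dropping to 0 → total 60, payoff 0. No gain.
Lab 2 (pledges 0, payoff 140): pledging 20 → total 140, payoff 120. No gain.
Lab 3 (pledges 20, payoff 120): dropping to 0 → total 100, payoff 140. Profitable deviation.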